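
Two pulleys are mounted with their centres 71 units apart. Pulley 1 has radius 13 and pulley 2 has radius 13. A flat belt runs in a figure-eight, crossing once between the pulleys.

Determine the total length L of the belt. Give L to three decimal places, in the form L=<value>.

L=233.313

crossed belt: β = asin((r1+r2)/C) = asin(26/71) = 21.4813°
wrap1 = wrap2 = π + 2β = 222.9626°
tangent length = C·cosβ = 66.0681
L = (r1+r2)·wrap + 2·C·cosβ = 26·3.8914 + 2·66.0681 = 233.3135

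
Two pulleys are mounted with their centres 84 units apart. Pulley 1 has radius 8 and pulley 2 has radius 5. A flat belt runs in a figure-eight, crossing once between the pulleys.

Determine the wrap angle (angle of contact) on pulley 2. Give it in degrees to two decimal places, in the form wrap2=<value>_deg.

crossed belt: β = asin((r1+r2)/C) = asin(13/84) = 8.9030°
wrap1 = wrap2 = π + 2β = 197.8060°

wrap2=197.81_deg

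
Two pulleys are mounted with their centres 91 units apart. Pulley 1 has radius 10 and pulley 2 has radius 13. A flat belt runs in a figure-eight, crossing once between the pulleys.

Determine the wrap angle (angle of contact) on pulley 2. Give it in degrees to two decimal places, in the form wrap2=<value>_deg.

crossed belt: β = asin((r1+r2)/C) = asin(23/91) = 14.6401°
wrap1 = wrap2 = π + 2β = 209.2803°

wrap2=209.28_deg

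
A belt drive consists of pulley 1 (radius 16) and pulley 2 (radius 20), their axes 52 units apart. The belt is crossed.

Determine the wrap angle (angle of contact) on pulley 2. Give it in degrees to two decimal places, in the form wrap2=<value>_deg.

crossed belt: β = asin((r1+r2)/C) = asin(36/52) = 43.8131°
wrap1 = wrap2 = π + 2β = 267.6261°

wrap2=267.63_deg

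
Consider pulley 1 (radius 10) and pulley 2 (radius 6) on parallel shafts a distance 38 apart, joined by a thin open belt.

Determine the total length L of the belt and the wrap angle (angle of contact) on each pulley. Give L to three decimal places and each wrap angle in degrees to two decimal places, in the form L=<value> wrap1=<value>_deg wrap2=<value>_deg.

open belt: β = asin((r2−r1)/C) = asin(-4/38) = -6.0423°
wrap1 = π − 2β = 192.0847°
wrap2 = π + 2β = 167.9153°
tangent length = C·cosβ = 37.7889
L = r1·wrap1 + r2·wrap2 + 2·C·cosβ = 10·3.3525 + 6·2.9307 + 2·37.7889 = 126.6869

L=126.687 wrap1=192.08_deg wrap2=167.92_deg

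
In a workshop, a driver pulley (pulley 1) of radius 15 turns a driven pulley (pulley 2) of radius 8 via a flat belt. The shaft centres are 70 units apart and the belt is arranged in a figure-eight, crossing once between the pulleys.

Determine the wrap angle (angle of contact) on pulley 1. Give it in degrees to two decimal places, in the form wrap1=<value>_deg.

crossed belt: β = asin((r1+r2)/C) = asin(23/70) = 19.1821°
wrap1 = wrap2 = π + 2β = 218.3642°

wrap1=218.36_deg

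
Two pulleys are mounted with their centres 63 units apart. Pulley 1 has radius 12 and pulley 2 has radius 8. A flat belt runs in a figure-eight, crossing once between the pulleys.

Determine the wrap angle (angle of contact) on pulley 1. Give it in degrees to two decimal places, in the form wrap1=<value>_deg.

crossed belt: β = asin((r1+r2)/C) = asin(20/63) = 18.5094°
wrap1 = wrap2 = π + 2β = 217.0188°

wrap1=217.02_deg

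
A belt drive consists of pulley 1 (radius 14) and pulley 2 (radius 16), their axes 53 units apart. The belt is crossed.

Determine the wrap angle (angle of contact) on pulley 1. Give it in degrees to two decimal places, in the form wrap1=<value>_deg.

crossed belt: β = asin((r1+r2)/C) = asin(30/53) = 34.4744°
wrap1 = wrap2 = π + 2β = 248.9488°

wrap1=248.95_deg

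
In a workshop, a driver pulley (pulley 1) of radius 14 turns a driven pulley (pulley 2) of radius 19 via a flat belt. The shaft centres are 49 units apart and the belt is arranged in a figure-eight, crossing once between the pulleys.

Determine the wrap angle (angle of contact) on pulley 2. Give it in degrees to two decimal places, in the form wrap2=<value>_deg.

crossed belt: β = asin((r1+r2)/C) = asin(33/49) = 42.3354°
wrap1 = wrap2 = π + 2β = 264.6708°

wrap2=264.67_deg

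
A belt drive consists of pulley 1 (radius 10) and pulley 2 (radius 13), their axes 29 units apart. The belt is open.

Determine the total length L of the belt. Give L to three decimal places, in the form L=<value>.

open belt: β = asin((r2−r1)/C) = asin(3/29) = 5.9378°
wrap1 = π − 2β = 168.1245°
wrap2 = π + 2β = 191.8755°
tangent length = C·cosβ = 28.8444
L = r1·wrap1 + r2·wrap2 + 2·C·cosβ = 10·2.9343 + 13·3.3489 + 2·28.8444 = 130.5673

L=130.567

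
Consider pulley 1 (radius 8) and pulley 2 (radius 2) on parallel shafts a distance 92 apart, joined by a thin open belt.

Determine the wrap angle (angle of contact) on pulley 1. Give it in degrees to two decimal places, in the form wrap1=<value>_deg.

wrap1=187.48_deg

open belt: β = asin((r2−r1)/C) = asin(-6/92) = -3.7393°
wrap1 = π − 2β = 187.4787°
wrap2 = π + 2β = 172.5213°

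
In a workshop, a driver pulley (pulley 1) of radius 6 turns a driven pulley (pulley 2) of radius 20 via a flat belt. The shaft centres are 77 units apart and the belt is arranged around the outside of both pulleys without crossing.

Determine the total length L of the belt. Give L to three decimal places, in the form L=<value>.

L=238.234

open belt: β = asin((r2−r1)/C) = asin(14/77) = 10.4757°
wrap1 = π − 2β = 159.0486°
wrap2 = π + 2β = 200.9514°
tangent length = C·cosβ = 75.7166
L = r1·wrap1 + r2·wrap2 + 2·C·cosβ = 6·2.7759 + 20·3.5073 + 2·75.7166 = 238.2339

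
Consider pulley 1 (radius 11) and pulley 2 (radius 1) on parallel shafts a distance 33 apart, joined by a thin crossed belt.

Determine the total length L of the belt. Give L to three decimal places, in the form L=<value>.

crossed belt: β = asin((r1+r2)/C) = asin(12/33) = 21.3237°
wrap1 = wrap2 = π + 2β = 222.6474°
tangent length = C·cosβ = 30.7409
L = (r1+r2)·wrap + 2·C·cosβ = 12·3.8859 + 2·30.7409 = 108.1129

L=108.113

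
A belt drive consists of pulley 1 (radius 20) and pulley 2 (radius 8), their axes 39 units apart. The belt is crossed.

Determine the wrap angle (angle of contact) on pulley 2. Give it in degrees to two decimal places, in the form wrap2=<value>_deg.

wrap2=271.77_deg

crossed belt: β = asin((r1+r2)/C) = asin(28/39) = 45.8854°
wrap1 = wrap2 = π + 2β = 271.7708°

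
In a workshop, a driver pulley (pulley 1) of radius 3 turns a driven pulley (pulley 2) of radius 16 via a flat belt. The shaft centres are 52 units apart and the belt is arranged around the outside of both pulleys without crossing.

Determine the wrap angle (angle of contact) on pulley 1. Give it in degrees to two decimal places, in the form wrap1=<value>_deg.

wrap1=151.04_deg

open belt: β = asin((r2−r1)/C) = asin(13/52) = 14.4775°
wrap1 = π − 2β = 151.0450°
wrap2 = π + 2β = 208.9550°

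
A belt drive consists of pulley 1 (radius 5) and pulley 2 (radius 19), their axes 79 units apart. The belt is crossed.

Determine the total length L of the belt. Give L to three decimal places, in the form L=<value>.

crossed belt: β = asin((r1+r2)/C) = asin(24/79) = 17.6858°
wrap1 = wrap2 = π + 2β = 215.3717°
tangent length = C·cosβ = 75.2662
L = (r1+r2)·wrap + 2·C·cosβ = 24·3.7589 + 2·75.2662 = 240.7471

L=240.747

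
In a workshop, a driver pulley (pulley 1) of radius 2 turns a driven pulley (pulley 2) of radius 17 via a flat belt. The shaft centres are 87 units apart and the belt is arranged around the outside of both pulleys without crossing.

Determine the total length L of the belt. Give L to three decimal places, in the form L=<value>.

open belt: β = asin((r2−r1)/C) = asin(15/87) = 9.9282°
wrap1 = π − 2β = 160.1436°
wrap2 = π + 2β = 199.8564°
tangent length = C·cosβ = 85.6971
L = r1·wrap1 + r2·wrap2 + 2·C·cosβ = 2·2.7950 + 17·3.4882 + 2·85.6971 = 236.2829

L=236.283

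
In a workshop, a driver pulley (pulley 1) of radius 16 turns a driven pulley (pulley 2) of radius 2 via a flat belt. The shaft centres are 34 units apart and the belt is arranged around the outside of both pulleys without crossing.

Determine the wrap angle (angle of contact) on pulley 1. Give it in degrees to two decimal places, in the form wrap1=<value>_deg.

wrap1=228.63_deg

open belt: β = asin((r2−r1)/C) = asin(-14/34) = -24.3157°
wrap1 = π − 2β = 228.6315°
wrap2 = π + 2β = 131.3685°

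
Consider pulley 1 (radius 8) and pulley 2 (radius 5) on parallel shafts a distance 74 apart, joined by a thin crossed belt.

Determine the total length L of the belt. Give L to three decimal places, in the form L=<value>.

L=191.130

crossed belt: β = asin((r1+r2)/C) = asin(13/74) = 10.1180°
wrap1 = wrap2 = π + 2β = 200.2360°
tangent length = C·cosβ = 72.8492
L = (r1+r2)·wrap + 2·C·cosβ = 13·3.4948 + 2·72.8492 = 191.1304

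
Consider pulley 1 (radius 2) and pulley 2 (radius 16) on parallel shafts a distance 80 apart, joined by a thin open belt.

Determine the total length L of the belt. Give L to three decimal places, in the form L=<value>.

L=219.005

open belt: β = asin((r2−r1)/C) = asin(14/80) = 10.0787°
wrap1 = π − 2β = 159.8427°
wrap2 = π + 2β = 200.1573°
tangent length = C·cosβ = 78.7655
L = r1·wrap1 + r2·wrap2 + 2·C·cosβ = 2·2.7898 + 16·3.4934 + 2·78.7655 = 219.0050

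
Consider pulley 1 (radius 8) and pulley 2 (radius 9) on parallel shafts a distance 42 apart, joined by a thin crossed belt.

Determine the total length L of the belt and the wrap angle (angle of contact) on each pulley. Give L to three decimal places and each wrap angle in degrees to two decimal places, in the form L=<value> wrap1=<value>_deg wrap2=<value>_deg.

L=144.387 wrap1=227.75_deg wrap2=227.75_deg

crossed belt: β = asin((r1+r2)/C) = asin(17/42) = 23.8762°
wrap1 = wrap2 = π + 2β = 227.7524°
tangent length = C·cosβ = 38.4057
L = (r1+r2)·wrap + 2·C·cosβ = 17·3.9750 + 2·38.4057 = 144.3870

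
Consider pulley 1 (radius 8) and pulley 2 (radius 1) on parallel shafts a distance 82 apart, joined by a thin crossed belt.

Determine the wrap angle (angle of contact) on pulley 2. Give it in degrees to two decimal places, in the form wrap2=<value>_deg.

wrap2=192.60_deg

crossed belt: β = asin((r1+r2)/C) = asin(9/82) = 6.3013°
wrap1 = wrap2 = π + 2β = 192.6025°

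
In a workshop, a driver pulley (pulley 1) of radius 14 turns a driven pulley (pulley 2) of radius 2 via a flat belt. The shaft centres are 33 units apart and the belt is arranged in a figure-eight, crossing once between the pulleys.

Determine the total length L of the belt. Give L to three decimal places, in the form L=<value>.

L=124.187

crossed belt: β = asin((r1+r2)/C) = asin(16/33) = 29.0025°
wrap1 = wrap2 = π + 2β = 238.0051°
tangent length = C·cosβ = 28.8617
L = (r1+r2)·wrap + 2·C·cosβ = 16·4.1540 + 2·28.8617 = 124.1870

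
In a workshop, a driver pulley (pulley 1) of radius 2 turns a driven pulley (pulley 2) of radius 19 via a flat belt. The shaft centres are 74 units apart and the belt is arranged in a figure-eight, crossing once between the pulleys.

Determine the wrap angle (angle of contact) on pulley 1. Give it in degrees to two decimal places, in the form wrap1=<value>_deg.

wrap1=212.97_deg

crossed belt: β = asin((r1+r2)/C) = asin(21/74) = 16.4862°
wrap1 = wrap2 = π + 2β = 212.9723°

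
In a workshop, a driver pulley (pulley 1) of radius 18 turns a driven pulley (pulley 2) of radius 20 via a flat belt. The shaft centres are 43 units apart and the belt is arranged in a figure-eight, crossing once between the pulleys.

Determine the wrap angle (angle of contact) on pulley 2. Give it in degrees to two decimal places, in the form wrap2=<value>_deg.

crossed belt: β = asin((r1+r2)/C) = asin(38/43) = 62.0945°
wrap1 = wrap2 = π + 2β = 304.1891°

wrap2=304.19_deg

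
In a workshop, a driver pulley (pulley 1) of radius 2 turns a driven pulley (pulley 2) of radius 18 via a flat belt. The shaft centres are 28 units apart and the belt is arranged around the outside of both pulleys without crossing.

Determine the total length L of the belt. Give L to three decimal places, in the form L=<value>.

open belt: β = asin((r2−r1)/C) = asin(16/28) = 34.8499°
wrap1 = π − 2β = 110.3002°
wrap2 = π + 2β = 249.6998°
tangent length = C·cosβ = 22.9783
L = r1·wrap1 + r2·wrap2 + 2·C·cosβ = 2·1.9251 + 18·4.3581 + 2·22.9783 = 128.2522

L=128.252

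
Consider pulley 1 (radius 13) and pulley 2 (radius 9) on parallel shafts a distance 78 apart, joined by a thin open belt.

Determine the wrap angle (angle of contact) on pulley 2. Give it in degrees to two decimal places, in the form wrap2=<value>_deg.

wrap2=174.12_deg

open belt: β = asin((r2−r1)/C) = asin(-4/78) = -2.9395°
wrap1 = π − 2β = 185.8791°
wrap2 = π + 2β = 174.1209°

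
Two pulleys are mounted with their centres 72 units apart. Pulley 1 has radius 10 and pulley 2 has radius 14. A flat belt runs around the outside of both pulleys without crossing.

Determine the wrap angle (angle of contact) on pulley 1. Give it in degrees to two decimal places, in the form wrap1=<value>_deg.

wrap1=173.63_deg

open belt: β = asin((r2−r1)/C) = asin(4/72) = 3.1847°
wrap1 = π − 2β = 173.6305°
wrap2 = π + 2β = 186.3695°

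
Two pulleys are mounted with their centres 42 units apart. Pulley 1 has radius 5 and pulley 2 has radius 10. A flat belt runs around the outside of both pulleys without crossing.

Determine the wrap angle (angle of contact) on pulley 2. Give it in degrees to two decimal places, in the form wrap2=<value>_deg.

wrap2=193.67_deg

open belt: β = asin((r2−r1)/C) = asin(5/42) = 6.8371°
wrap1 = π − 2β = 166.3257°
wrap2 = π + 2β = 193.6743°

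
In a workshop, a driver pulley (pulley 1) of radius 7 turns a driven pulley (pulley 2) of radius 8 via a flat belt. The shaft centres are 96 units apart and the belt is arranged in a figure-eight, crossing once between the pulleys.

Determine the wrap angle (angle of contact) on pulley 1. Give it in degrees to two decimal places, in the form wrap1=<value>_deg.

crossed belt: β = asin((r1+r2)/C) = asin(15/96) = 8.9893°
wrap1 = wrap2 = π + 2β = 197.9786°

wrap1=197.98_deg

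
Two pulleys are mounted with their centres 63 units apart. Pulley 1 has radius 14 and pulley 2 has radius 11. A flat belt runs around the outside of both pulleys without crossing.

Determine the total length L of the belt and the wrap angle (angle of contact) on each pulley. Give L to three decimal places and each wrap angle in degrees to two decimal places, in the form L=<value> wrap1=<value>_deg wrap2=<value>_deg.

L=204.683 wrap1=185.46_deg wrap2=174.54_deg

open belt: β = asin((r2−r1)/C) = asin(-3/63) = -2.7294°
wrap1 = π − 2β = 185.4588°
wrap2 = π + 2β = 174.5412°
tangent length = C·cosβ = 62.9285
L = r1·wrap1 + r2·wrap2 + 2·C·cosβ = 14·3.2369 + 11·3.0463 + 2·62.9285 = 204.6827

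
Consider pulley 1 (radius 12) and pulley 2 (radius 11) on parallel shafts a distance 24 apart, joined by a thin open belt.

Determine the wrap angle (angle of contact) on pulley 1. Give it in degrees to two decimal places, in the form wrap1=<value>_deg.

open belt: β = asin((r2−r1)/C) = asin(-1/24) = -2.3880°
wrap1 = π − 2β = 184.7760°
wrap2 = π + 2β = 175.2240°

wrap1=184.78_deg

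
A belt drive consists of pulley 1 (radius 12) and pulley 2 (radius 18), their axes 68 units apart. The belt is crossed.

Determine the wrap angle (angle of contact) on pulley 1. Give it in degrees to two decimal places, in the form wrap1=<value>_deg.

crossed belt: β = asin((r1+r2)/C) = asin(30/68) = 26.1790°
wrap1 = wrap2 = π + 2β = 232.3579°

wrap1=232.36_deg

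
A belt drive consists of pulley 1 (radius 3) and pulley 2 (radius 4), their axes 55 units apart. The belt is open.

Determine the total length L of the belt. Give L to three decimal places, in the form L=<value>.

open belt: β = asin((r2−r1)/C) = asin(1/55) = 1.0418°
wrap1 = π − 2β = 177.9164°
wrap2 = π + 2β = 182.0836°
tangent length = C·cosβ = 54.9909
L = r1·wrap1 + r2·wrap2 + 2·C·cosβ = 3·3.1052 + 4·3.1780 + 2·54.9909 = 132.0093

L=132.009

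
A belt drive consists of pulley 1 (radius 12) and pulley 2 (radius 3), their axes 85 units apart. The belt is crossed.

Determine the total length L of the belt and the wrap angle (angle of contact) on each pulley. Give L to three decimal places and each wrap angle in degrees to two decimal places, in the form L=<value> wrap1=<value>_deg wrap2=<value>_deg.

crossed belt: β = asin((r1+r2)/C) = asin(15/85) = 10.1642°
wrap1 = wrap2 = π + 2β = 200.3285°
tangent length = C·cosβ = 83.6660
L = (r1+r2)·wrap + 2·C·cosβ = 15·3.4964 + 2·83.6660 = 219.7779

L=219.778 wrap1=200.33_deg wrap2=200.33_deg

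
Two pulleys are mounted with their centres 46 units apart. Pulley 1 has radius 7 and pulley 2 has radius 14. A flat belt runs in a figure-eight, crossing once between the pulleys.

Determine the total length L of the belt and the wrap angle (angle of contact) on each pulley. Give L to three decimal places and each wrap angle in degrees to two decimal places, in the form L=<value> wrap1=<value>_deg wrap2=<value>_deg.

L=167.738 wrap1=234.33_deg wrap2=234.33_deg

crossed belt: β = asin((r1+r2)/C) = asin(21/46) = 27.1629°
wrap1 = wrap2 = π + 2β = 234.3258°
tangent length = C·cosβ = 40.9268
L = (r1+r2)·wrap + 2·C·cosβ = 21·4.0898 + 2·40.9268 = 167.7384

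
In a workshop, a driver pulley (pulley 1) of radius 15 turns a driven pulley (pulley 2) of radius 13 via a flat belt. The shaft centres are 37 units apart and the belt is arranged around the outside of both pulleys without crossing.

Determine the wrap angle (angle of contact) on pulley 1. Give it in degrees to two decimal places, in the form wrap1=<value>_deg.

wrap1=186.20_deg

open belt: β = asin((r2−r1)/C) = asin(-2/37) = -3.0986°
wrap1 = π − 2β = 186.1972°
wrap2 = π + 2β = 173.8028°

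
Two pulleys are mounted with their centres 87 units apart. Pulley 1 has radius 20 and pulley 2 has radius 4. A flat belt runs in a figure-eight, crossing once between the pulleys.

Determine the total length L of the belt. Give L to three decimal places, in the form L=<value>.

crossed belt: β = asin((r1+r2)/C) = asin(24/87) = 16.0134°
wrap1 = wrap2 = π + 2β = 212.0268°
tangent length = C·cosβ = 83.6242
L = (r1+r2)·wrap + 2·C·cosβ = 24·3.7006 + 2·83.6242 = 256.0619

L=256.062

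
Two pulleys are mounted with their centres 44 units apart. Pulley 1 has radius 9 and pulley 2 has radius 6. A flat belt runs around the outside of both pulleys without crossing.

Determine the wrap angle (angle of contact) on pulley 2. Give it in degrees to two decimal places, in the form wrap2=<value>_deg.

open belt: β = asin((r2−r1)/C) = asin(-3/44) = -3.9096°
wrap1 = π − 2β = 187.8191°
wrap2 = π + 2β = 172.1809°

wrap2=172.18_deg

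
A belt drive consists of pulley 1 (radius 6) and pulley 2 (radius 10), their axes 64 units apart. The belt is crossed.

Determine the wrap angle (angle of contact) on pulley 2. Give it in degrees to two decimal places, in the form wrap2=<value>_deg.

wrap2=208.96_deg

crossed belt: β = asin((r1+r2)/C) = asin(16/64) = 14.4775°
wrap1 = wrap2 = π + 2β = 208.9550°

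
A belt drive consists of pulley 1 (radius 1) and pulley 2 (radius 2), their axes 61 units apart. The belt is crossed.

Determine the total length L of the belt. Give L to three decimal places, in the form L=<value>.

crossed belt: β = asin((r1+r2)/C) = asin(3/61) = 2.8190°
wrap1 = wrap2 = π + 2β = 185.6379°
tangent length = C·cosβ = 60.9262
L = (r1+r2)·wrap + 2·C·cosβ = 3·3.2400 + 2·60.9262 = 131.5723

L=131.572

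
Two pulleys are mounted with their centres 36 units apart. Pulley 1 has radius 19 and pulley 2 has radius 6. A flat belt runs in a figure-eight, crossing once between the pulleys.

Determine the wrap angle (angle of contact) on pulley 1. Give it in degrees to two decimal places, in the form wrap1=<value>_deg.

wrap1=267.97_deg

crossed belt: β = asin((r1+r2)/C) = asin(25/36) = 43.9830°
wrap1 = wrap2 = π + 2β = 267.9659°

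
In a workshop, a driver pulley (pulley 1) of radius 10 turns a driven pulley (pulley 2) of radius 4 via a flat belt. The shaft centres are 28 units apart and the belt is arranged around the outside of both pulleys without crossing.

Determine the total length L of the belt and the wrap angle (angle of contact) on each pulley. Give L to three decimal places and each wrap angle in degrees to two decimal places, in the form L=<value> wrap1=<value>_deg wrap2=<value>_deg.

L=101.273 wrap1=204.75_deg wrap2=155.25_deg

open belt: β = asin((r2−r1)/C) = asin(-6/28) = -12.3736°
wrap1 = π − 2β = 204.7473°
wrap2 = π + 2β = 155.2527°
tangent length = C·cosβ = 27.3496
L = r1·wrap1 + r2·wrap2 + 2·C·cosβ = 10·3.5735 + 4·2.7097 + 2·27.3496 = 101.2730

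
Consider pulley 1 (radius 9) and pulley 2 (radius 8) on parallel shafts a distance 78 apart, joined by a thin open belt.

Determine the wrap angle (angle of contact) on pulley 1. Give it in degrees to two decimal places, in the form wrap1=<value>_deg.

open belt: β = asin((r2−r1)/C) = asin(-1/78) = -0.7346°
wrap1 = π − 2β = 181.4692°
wrap2 = π + 2β = 178.5308°

wrap1=181.47_deg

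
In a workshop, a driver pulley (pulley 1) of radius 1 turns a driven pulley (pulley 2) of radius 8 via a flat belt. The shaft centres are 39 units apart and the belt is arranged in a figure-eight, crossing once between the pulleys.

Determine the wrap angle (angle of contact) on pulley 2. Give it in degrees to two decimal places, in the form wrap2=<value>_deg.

wrap2=206.68_deg

crossed belt: β = asin((r1+r2)/C) = asin(9/39) = 13.3424°
wrap1 = wrap2 = π + 2β = 206.6847°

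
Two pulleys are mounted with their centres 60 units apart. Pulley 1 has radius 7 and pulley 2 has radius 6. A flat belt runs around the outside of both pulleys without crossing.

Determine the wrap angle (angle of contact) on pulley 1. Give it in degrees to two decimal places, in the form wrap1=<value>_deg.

open belt: β = asin((r2−r1)/C) = asin(-1/60) = -0.9550°
wrap1 = π − 2β = 181.9099°
wrap2 = π + 2β = 178.0901°

wrap1=181.91_deg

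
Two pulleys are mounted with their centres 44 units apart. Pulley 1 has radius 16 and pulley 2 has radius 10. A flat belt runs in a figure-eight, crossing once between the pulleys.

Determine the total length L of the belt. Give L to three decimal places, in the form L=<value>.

L=185.548

crossed belt: β = asin((r1+r2)/C) = asin(26/44) = 36.2215°
wrap1 = wrap2 = π + 2β = 252.4431°
tangent length = C·cosβ = 35.4965
L = (r1+r2)·wrap + 2·C·cosβ = 26·4.4060 + 2·35.4965 = 185.5480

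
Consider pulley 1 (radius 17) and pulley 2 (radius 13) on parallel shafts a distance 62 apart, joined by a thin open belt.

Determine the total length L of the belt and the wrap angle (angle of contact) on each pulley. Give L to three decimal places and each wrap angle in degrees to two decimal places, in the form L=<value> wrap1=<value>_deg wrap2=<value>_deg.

L=218.506 wrap1=187.40_deg wrap2=172.60_deg

open belt: β = asin((r2−r1)/C) = asin(-4/62) = -3.6991°
wrap1 = π − 2β = 187.3981°
wrap2 = π + 2β = 172.6019°
tangent length = C·cosβ = 61.8708
L = r1·wrap1 + r2·wrap2 + 2·C·cosβ = 17·3.2707 + 13·3.0125 + 2·61.8708 = 218.5059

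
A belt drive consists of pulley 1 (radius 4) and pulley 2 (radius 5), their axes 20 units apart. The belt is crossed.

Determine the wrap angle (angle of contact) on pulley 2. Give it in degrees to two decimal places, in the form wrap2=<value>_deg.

crossed belt: β = asin((r1+r2)/C) = asin(9/20) = 26.7437°
wrap1 = wrap2 = π + 2β = 233.4874°

wrap2=233.49_deg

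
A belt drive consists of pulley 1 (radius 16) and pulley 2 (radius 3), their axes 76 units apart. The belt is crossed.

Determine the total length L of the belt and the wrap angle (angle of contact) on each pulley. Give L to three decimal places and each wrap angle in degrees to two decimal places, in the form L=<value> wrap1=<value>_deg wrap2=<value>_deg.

L=216.465 wrap1=208.96_deg wrap2=208.96_deg

crossed belt: β = asin((r1+r2)/C) = asin(19/76) = 14.4775°
wrap1 = wrap2 = π + 2β = 208.9550°
tangent length = C·cosβ = 73.5867
L = (r1+r2)·wrap + 2·C·cosβ = 19·3.6470 + 2·73.5867 = 216.4655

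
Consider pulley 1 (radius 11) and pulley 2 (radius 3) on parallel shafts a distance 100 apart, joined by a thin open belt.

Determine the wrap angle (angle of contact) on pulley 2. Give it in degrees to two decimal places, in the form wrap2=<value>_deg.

wrap2=170.82_deg

open belt: β = asin((r2−r1)/C) = asin(-8/100) = -4.5886°
wrap1 = π − 2β = 189.1771°
wrap2 = π + 2β = 170.8229°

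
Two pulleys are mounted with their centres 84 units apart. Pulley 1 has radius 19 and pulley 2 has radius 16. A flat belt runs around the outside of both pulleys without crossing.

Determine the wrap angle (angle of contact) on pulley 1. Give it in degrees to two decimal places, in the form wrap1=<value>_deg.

open belt: β = asin((r2−r1)/C) = asin(-3/84) = -2.0467°
wrap1 = π − 2β = 184.0934°
wrap2 = π + 2β = 175.9066°

wrap1=184.09_deg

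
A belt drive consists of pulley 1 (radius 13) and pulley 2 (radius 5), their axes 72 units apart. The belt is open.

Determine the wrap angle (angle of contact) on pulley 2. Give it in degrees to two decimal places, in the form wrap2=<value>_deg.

wrap2=167.24_deg

open belt: β = asin((r2−r1)/C) = asin(-8/72) = -6.3794°
wrap1 = π − 2β = 192.7587°
wrap2 = π + 2β = 167.2413°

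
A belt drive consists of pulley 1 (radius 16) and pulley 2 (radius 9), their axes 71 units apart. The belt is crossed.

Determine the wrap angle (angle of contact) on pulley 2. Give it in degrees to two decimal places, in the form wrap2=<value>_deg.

crossed belt: β = asin((r1+r2)/C) = asin(25/71) = 20.6166°
wrap1 = wrap2 = π + 2β = 221.2332°

wrap2=221.23_deg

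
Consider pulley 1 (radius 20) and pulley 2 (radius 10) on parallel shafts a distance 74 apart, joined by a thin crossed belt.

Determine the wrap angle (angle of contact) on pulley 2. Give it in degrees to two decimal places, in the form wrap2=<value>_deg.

crossed belt: β = asin((r1+r2)/C) = asin(30/74) = 23.9165°
wrap1 = wrap2 = π + 2β = 227.8331°

wrap2=227.83_deg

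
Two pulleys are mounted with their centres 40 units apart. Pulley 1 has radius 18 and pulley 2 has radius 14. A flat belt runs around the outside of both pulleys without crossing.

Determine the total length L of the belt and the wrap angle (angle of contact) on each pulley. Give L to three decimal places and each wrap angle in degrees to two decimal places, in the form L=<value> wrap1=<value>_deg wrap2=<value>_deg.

L=180.931 wrap1=191.48_deg wrap2=168.52_deg

open belt: β = asin((r2−r1)/C) = asin(-4/40) = -5.7392°
wrap1 = π − 2β = 191.4783°
wrap2 = π + 2β = 168.5217°
tangent length = C·cosβ = 39.7995
L = r1·wrap1 + r2·wrap2 + 2·C·cosβ = 18·3.3419 + 14·2.9413 + 2·39.7995 = 180.9313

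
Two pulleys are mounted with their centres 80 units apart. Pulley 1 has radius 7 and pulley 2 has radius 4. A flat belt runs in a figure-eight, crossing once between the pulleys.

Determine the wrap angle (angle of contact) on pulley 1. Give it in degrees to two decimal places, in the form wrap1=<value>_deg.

wrap1=195.81_deg

crossed belt: β = asin((r1+r2)/C) = asin(11/80) = 7.9032°
wrap1 = wrap2 = π + 2β = 195.8064°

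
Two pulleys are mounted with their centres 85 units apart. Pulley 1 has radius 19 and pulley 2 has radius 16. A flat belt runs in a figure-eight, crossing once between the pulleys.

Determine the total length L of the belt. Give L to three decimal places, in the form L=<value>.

L=294.582

crossed belt: β = asin((r1+r2)/C) = asin(35/85) = 24.3157°
wrap1 = wrap2 = π + 2β = 228.6315°
tangent length = C·cosβ = 77.4597
L = (r1+r2)·wrap + 2·C·cosβ = 35·3.9904 + 2·77.4597 = 294.5824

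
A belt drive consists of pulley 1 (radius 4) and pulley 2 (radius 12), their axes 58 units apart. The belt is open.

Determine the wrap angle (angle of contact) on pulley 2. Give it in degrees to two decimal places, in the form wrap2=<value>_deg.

wrap2=195.86_deg

open belt: β = asin((r2−r1)/C) = asin(8/58) = 7.9281°
wrap1 = π − 2β = 164.1437°
wrap2 = π + 2β = 195.8563°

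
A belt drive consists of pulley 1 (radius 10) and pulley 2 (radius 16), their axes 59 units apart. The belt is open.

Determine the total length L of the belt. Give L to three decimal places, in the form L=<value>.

L=200.292

open belt: β = asin((r2−r1)/C) = asin(6/59) = 5.8368°
wrap1 = π − 2β = 168.3264°
wrap2 = π + 2β = 191.6736°
tangent length = C·cosβ = 58.6941
L = r1·wrap1 + r2·wrap2 + 2·C·cosβ = 10·2.9379 + 16·3.3453 + 2·58.6941 = 200.2921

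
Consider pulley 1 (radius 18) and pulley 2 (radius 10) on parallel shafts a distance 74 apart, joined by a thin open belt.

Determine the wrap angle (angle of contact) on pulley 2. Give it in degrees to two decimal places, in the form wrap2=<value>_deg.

wrap2=167.59_deg

open belt: β = asin((r2−r1)/C) = asin(-8/74) = -6.2063°
wrap1 = π − 2β = 192.4125°
wrap2 = π + 2β = 167.5875°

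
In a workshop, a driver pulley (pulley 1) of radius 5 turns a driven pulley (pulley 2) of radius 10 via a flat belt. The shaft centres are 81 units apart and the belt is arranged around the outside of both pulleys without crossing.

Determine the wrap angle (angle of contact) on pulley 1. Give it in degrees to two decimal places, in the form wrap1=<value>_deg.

wrap1=172.92_deg

open belt: β = asin((r2−r1)/C) = asin(5/81) = 3.5390°
wrap1 = π − 2β = 172.9219°
wrap2 = π + 2β = 187.0781°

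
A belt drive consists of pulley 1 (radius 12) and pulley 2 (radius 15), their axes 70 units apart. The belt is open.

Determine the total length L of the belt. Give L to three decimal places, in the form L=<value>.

open belt: β = asin((r2−r1)/C) = asin(3/70) = 2.4563°
wrap1 = π − 2β = 175.0874°
wrap2 = π + 2β = 184.9126°
tangent length = C·cosβ = 69.9357
L = r1·wrap1 + r2·wrap2 + 2·C·cosβ = 12·3.0559 + 15·3.2273 + 2·69.9357 = 224.9516

L=224.952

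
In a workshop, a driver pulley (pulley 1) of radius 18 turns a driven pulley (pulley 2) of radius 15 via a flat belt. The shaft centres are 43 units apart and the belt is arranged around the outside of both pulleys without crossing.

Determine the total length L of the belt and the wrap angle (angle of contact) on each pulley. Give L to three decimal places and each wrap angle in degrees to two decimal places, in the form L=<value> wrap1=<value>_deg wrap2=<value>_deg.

L=189.882 wrap1=188.00_deg wrap2=172.00_deg

open belt: β = asin((r2−r1)/C) = asin(-3/43) = -4.0006°
wrap1 = π − 2β = 188.0013°
wrap2 = π + 2β = 171.9987°
tangent length = C·cosβ = 42.8952
L = r1·wrap1 + r2·wrap2 + 2·C·cosβ = 18·3.2812 + 15·3.0019 + 2·42.8952 = 189.8819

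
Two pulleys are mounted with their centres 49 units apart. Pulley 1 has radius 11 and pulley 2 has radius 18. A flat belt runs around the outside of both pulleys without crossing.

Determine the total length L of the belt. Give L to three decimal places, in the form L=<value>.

open belt: β = asin((r2−r1)/C) = asin(7/49) = 8.2132°
wrap1 = π − 2β = 163.5736°
wrap2 = π + 2β = 196.4264°
tangent length = C·cosβ = 48.4974
L = r1·wrap1 + r2·wrap2 + 2·C·cosβ = 11·2.8549 + 18·3.4283 + 2·48.4974 = 190.1079

L=190.108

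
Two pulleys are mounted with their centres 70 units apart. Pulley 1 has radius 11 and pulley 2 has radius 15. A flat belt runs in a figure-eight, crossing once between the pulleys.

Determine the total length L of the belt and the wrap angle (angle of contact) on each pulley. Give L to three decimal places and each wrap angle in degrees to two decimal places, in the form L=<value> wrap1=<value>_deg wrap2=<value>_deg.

crossed belt: β = asin((r1+r2)/C) = asin(26/70) = 21.8037°
wrap1 = wrap2 = π + 2β = 223.6075°
tangent length = C·cosβ = 64.9923
L = (r1+r2)·wrap + 2·C·cosβ = 26·3.9027 + 2·64.9923 = 231.4545

L=231.454 wrap1=223.61_deg wrap2=223.61_deg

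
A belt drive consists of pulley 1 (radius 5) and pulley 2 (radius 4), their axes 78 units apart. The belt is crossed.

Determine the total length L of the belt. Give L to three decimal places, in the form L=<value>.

L=185.314

crossed belt: β = asin((r1+r2)/C) = asin(9/78) = 6.6258°
wrap1 = wrap2 = π + 2β = 193.2516°
tangent length = C·cosβ = 77.4790
L = (r1+r2)·wrap + 2·C·cosβ = 9·3.3729 + 2·77.4790 = 185.3140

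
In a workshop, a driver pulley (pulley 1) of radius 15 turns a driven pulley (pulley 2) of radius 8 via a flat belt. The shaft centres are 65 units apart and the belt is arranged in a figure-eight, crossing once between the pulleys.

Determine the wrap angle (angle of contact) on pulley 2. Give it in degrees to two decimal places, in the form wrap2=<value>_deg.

crossed belt: β = asin((r1+r2)/C) = asin(23/65) = 20.7227°
wrap1 = wrap2 = π + 2β = 221.4455°

wrap2=221.45_deg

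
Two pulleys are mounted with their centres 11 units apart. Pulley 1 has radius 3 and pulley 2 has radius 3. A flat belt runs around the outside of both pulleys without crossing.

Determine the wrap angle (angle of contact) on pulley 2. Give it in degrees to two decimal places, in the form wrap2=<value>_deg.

open belt: β = asin((r2−r1)/C) = asin(0/11) = 0.0000°
wrap1 = π − 2β = 180.0000°
wrap2 = π + 2β = 180.0000°

wrap2=180.00_deg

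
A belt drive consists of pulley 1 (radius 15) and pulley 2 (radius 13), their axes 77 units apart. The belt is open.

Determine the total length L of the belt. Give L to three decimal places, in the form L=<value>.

L=242.017

open belt: β = asin((r2−r1)/C) = asin(-2/77) = -1.4884°
wrap1 = π − 2β = 182.9767°
wrap2 = π + 2β = 177.0233°
tangent length = C·cosβ = 76.9740
L = r1·wrap1 + r2·wrap2 + 2·C·cosβ = 15·3.1935 + 13·3.0896 + 2·76.9740 = 242.0165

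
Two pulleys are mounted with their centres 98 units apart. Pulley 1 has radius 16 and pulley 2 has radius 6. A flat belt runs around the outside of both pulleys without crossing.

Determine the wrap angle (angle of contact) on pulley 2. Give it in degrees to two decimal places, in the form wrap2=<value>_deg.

open belt: β = asin((r2−r1)/C) = asin(-10/98) = -5.8567°
wrap1 = π − 2β = 191.7134°
wrap2 = π + 2β = 168.2866°

wrap2=168.29_deg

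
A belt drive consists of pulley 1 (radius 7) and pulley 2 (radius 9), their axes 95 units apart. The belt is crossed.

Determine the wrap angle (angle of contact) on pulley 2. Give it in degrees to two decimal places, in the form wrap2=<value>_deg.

crossed belt: β = asin((r1+r2)/C) = asin(16/95) = 9.6960°
wrap1 = wrap2 = π + 2β = 199.3921°

wrap2=199.39_deg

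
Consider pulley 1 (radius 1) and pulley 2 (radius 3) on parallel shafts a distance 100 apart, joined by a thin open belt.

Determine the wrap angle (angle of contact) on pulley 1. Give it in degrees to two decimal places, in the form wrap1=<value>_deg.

open belt: β = asin((r2−r1)/C) = asin(2/100) = 1.1460°
wrap1 = π − 2β = 177.7080°
wrap2 = π + 2β = 182.2920°

wrap1=177.71_deg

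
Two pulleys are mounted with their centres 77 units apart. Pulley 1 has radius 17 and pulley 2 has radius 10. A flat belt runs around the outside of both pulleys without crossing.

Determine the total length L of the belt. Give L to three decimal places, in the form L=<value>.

L=239.460

open belt: β = asin((r2−r1)/C) = asin(-7/77) = -5.2159°
wrap1 = π − 2β = 190.4318°
wrap2 = π + 2β = 169.5682°
tangent length = C·cosβ = 76.6812
L = r1·wrap1 + r2·wrap2 + 2·C·cosβ = 17·3.3237 + 10·2.9595 + 2·76.6812 = 239.4598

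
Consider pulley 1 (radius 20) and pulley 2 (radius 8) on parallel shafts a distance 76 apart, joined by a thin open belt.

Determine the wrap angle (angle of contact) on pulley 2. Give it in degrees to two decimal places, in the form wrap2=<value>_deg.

open belt: β = asin((r2−r1)/C) = asin(-12/76) = -9.0847°
wrap1 = π − 2β = 198.1694°
wrap2 = π + 2β = 161.8306°

wrap2=161.83_deg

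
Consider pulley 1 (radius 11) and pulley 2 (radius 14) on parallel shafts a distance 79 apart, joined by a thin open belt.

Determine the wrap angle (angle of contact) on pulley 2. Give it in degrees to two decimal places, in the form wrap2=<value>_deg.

open belt: β = asin((r2−r1)/C) = asin(3/79) = 2.1763°
wrap1 = π − 2β = 175.6474°
wrap2 = π + 2β = 184.3526°

wrap2=184.35_deg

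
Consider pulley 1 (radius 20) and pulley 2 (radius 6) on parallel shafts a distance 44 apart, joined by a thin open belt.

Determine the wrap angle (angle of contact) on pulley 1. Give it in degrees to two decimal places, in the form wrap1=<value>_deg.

open belt: β = asin((r2−r1)/C) = asin(-14/44) = -18.5530°
wrap1 = π − 2β = 217.1060°
wrap2 = π + 2β = 142.8940°

wrap1=217.11_deg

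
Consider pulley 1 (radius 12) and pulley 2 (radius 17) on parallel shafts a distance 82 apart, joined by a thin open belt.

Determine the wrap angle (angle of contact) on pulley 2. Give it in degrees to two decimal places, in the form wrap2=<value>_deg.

wrap2=186.99_deg

open belt: β = asin((r2−r1)/C) = asin(5/82) = 3.4958°
wrap1 = π − 2β = 173.0084°
wrap2 = π + 2β = 186.9916°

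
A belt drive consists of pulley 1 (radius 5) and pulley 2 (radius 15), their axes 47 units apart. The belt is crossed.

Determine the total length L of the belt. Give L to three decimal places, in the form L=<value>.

crossed belt: β = asin((r1+r2)/C) = asin(20/47) = 25.1843°
wrap1 = wrap2 = π + 2β = 230.3687°
tangent length = C·cosβ = 42.5323
L = (r1+r2)·wrap + 2·C·cosβ = 20·4.0207 + 2·42.5323 = 165.4785

L=165.479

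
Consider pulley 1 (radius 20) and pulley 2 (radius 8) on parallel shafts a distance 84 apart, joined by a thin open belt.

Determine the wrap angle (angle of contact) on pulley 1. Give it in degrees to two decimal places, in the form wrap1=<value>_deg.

wrap1=196.43_deg

open belt: β = asin((r2−r1)/C) = asin(-12/84) = -8.2132°
wrap1 = π − 2β = 196.4264°
wrap2 = π + 2β = 163.5736°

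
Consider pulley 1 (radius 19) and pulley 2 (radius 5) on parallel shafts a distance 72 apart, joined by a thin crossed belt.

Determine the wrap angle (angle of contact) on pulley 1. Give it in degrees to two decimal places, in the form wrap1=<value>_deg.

wrap1=218.94_deg

crossed belt: β = asin((r1+r2)/C) = asin(24/72) = 19.4712°
wrap1 = wrap2 = π + 2β = 218.9424°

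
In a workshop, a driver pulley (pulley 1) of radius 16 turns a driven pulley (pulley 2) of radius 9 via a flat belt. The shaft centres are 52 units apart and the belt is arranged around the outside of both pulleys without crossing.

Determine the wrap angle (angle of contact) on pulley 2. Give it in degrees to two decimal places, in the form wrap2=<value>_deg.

open belt: β = asin((r2−r1)/C) = asin(-7/52) = -7.7364°
wrap1 = π − 2β = 195.4728°
wrap2 = π + 2β = 164.5272°

wrap2=164.53_deg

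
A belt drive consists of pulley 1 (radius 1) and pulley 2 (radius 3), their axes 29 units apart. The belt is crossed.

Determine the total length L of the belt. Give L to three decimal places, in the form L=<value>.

L=71.119

crossed belt: β = asin((r1+r2)/C) = asin(4/29) = 7.9281°
wrap1 = wrap2 = π + 2β = 195.8563°
tangent length = C·cosβ = 28.7228
L = (r1+r2)·wrap + 2·C·cosβ = 4·3.4183 + 2·28.7228 = 71.1190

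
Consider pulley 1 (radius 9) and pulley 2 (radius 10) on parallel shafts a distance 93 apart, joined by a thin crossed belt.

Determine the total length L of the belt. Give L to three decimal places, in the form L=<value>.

crossed belt: β = asin((r1+r2)/C) = asin(19/93) = 11.7886°
wrap1 = wrap2 = π + 2β = 203.5772°
tangent length = C·cosβ = 91.0385
L = (r1+r2)·wrap + 2·C·cosβ = 19·3.5531 + 2·91.0385 = 249.5857

L=249.586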